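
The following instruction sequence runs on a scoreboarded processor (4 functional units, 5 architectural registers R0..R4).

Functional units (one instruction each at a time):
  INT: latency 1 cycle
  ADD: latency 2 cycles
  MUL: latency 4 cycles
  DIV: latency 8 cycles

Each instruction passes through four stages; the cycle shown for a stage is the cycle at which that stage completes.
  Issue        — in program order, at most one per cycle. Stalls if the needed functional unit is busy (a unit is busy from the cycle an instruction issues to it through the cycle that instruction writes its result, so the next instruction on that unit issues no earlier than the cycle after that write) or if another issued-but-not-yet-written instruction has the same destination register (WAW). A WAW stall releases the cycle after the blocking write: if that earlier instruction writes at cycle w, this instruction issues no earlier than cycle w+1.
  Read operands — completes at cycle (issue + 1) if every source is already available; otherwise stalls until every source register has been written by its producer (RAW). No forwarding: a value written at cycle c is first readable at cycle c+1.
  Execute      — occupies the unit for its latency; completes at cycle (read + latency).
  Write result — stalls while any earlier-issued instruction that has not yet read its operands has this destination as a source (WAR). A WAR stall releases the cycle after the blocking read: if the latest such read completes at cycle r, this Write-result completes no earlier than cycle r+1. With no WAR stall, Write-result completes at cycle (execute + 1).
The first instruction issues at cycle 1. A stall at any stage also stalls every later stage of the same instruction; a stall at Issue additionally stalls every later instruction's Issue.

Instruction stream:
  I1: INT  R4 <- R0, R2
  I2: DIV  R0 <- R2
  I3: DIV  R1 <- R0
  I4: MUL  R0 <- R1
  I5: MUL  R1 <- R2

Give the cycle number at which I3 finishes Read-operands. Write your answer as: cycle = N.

cycle 1: I1 issues→INT
cycle 2: I1 reads, I2 issues→DIV
cycle 3: I1 exec-done, I2 reads
cycle 4: I1 writes R4
cycle 11: I2 exec-done
cycle 12: I2 writes R0
cycle 13: I3 issues→DIV
cycle 14: I3 reads, I4 issues→MUL
cycle 22: I3 exec-done
cycle 23: I3 writes R1
cycle 24: I4 reads
cycle 28: I4 exec-done
cycle 29: I4 writes R0
cycle 30: I5 issues→MUL
cycle 31: I5 reads
cycle 35: I5 exec-done
cycle 36: I5 writes R1

cycle = 14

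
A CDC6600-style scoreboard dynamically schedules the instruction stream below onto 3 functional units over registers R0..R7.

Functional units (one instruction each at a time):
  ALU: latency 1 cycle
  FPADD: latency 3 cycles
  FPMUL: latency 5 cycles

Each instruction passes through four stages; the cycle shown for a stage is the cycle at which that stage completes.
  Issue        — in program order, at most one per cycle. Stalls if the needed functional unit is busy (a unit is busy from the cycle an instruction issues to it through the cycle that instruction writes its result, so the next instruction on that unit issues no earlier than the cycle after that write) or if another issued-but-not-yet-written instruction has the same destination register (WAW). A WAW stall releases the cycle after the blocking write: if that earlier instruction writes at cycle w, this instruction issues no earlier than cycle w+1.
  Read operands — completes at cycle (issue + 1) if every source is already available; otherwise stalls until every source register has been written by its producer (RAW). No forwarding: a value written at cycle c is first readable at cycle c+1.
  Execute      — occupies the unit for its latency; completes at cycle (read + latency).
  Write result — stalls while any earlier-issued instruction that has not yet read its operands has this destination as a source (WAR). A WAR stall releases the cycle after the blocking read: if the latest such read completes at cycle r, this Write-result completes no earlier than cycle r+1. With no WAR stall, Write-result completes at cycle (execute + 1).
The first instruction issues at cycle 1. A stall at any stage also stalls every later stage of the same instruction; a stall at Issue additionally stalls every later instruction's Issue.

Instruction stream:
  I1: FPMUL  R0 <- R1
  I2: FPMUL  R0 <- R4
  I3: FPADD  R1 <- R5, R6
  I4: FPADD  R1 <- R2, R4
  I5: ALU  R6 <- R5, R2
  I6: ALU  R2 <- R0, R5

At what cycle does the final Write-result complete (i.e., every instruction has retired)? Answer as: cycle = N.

cycle = 24

[1] issue I1 (FPMUL)
[2] I1 read-ops
[7] I1 finished on FPMUL
[8] I1→R0
[9] issue I2 (FPMUL)
[10] I2 read-ops; issue I3 (FPADD)
[11] I3 read-ops
[14] I3 finished on FPADD
[15] I2 finished on FPMUL; I3→R1
[16] I2→R0; issue I4 (FPADD)
[17] I4 read-ops; issue I5 (ALU)
[18] I5 read-ops
[19] I5 finished on ALU
[20] I4 finished on FPADD; I5→R6
[21] I4→R1; issue I6 (ALU)
[22] I6 read-ops
[23] I6 finished on ALU
[24] I6→R2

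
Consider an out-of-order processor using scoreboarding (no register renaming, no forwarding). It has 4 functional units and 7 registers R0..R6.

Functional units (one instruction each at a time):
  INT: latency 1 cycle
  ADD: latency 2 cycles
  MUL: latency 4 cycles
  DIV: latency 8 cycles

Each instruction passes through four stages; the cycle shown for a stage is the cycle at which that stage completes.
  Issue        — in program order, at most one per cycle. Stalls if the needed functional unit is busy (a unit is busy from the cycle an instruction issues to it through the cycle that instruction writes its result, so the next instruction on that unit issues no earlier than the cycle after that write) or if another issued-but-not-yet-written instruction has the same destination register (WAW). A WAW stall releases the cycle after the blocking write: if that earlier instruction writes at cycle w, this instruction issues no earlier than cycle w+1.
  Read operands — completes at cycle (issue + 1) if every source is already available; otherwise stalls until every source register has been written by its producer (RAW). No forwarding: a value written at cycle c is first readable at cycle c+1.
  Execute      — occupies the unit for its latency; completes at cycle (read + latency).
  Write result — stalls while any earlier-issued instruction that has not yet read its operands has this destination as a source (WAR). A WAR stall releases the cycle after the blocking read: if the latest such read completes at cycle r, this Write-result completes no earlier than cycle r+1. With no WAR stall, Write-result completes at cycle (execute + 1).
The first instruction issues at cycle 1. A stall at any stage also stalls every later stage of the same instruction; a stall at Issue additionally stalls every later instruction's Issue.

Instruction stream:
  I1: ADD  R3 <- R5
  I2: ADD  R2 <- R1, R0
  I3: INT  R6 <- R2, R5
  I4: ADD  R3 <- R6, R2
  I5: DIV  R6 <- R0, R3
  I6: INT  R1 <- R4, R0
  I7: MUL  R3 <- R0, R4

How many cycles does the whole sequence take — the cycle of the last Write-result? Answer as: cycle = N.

c1: issue I1 (ADD)
c2: I1 read-ops
c4: I1 finished on ADD
c5: I1→R3
c6: issue I2 (ADD)
c7: I2 read-ops; issue I3 (INT)
c9: I2 finished on ADD
c10: I2→R2
c11: I3 read-ops; issue I4 (ADD)
c12: I3 finished on INT
c13: I3→R6
c14: I4 read-ops; issue I5 (DIV)
c15: issue I6 (INT)
c16: I4 finished on ADD; I6 read-ops
c17: I4→R3; I6 finished on INT
c18: I5 read-ops; I6→R1; issue I7 (MUL)
c19: I7 read-ops
c23: I7 finished on MUL
c24: I7→R3
c26: I5 finished on DIV
c27: I5→R6

cycle = 27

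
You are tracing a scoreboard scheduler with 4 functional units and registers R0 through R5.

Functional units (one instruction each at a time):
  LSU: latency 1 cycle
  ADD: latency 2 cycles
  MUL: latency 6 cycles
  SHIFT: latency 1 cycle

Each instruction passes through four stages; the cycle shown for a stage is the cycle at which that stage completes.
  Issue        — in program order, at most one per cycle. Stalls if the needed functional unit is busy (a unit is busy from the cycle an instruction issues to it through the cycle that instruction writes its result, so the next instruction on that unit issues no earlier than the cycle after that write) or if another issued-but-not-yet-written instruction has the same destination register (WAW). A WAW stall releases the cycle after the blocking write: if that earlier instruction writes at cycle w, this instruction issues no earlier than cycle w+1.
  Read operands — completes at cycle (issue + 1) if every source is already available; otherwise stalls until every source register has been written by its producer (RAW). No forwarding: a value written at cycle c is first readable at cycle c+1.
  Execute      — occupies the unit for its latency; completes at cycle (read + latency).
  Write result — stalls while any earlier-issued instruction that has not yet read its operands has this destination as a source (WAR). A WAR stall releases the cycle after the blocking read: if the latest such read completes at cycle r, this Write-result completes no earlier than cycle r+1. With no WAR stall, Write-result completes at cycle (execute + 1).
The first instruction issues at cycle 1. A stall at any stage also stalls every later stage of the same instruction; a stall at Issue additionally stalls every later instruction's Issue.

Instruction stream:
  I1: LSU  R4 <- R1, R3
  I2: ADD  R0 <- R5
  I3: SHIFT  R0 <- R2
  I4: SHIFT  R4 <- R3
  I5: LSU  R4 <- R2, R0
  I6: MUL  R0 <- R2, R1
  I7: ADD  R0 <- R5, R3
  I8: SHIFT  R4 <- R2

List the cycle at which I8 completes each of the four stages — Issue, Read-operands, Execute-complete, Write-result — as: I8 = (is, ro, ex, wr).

[I1] 1/2/3/4
[I2] 2/3/5/6
[I3] 7/8/9/10  (WAW R0: wait I2 write@6)
[I4] 11/12/13/14  (struct: SHIFT busy until I3 writes@10)
[I5] 15/16/17/18  (WAW R4: wait I4 write@14)
[I6] 16/17/23/24
[I7] 25/26/28/29  (WAW R0: wait I6 write@24)
[I8] 26/27/28/29

I8 = (26, 27, 28, 29)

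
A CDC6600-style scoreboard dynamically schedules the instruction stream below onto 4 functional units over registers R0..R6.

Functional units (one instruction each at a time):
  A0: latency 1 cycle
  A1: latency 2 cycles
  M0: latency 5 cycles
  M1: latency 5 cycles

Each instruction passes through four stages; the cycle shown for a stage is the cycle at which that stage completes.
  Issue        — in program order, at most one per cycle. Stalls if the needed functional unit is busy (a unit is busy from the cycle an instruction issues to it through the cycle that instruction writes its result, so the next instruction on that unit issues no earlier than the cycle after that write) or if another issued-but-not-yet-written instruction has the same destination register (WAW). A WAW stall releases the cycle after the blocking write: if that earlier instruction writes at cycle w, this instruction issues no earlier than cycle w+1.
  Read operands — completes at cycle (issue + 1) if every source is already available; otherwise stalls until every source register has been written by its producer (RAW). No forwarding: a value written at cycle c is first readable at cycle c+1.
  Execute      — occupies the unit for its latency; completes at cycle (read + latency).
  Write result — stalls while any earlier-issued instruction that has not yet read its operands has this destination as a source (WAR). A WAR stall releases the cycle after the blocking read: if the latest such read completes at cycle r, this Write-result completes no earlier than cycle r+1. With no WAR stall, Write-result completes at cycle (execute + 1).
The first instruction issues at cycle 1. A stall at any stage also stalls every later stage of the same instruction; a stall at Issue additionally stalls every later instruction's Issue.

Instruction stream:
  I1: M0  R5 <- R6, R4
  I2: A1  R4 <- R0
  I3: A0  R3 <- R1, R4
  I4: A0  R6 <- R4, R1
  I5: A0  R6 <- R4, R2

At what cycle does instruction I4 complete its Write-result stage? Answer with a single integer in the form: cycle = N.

[1] I1 issues→M0
[2] I1 reads; I2 issues→A1
[3] I2 reads; I3 issues→A0
[5] I2 exec-done
[6] I2 writes R4
[7] I1 exec-done; I3 reads
[8] I1 writes R5; I3 exec-done
[9] I3 writes R3
[10] I4 issues→A0
[11] I4 reads
[12] I4 exec-done
[13] I4 writes R6
[14] I5 issues→A0
[15] I5 reads
[16] I5 exec-done
[17] I5 writes R6

cycle = 13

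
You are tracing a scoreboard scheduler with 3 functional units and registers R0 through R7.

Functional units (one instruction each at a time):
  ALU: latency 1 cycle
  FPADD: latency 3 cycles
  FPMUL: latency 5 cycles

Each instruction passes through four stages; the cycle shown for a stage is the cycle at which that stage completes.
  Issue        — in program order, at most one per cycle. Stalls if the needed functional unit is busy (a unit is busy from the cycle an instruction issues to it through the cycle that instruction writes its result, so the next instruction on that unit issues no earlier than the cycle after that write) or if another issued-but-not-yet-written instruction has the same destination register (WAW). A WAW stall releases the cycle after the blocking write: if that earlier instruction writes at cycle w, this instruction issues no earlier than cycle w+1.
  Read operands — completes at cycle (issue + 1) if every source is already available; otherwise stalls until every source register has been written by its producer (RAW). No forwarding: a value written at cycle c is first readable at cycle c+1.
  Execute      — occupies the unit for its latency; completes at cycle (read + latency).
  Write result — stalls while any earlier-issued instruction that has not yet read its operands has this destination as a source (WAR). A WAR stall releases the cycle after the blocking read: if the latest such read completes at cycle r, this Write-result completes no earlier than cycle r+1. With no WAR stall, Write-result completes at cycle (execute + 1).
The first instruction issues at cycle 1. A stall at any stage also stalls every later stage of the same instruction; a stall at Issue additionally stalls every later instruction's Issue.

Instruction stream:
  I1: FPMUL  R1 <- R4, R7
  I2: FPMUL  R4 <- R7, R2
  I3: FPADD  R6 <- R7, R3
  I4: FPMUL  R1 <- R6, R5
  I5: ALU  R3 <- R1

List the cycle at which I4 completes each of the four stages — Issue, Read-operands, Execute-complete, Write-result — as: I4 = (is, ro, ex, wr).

I1 -> (1, 2, 7, 8)
I2 -> (9, 10, 15, 16)  // struct: FPMUL busy until I1 writes@8
I3 -> (10, 11, 14, 15)
I4 -> (17, 18, 23, 24)  // struct: FPMUL busy until I2 writes@16
I5 -> (18, 25, 26, 27)  // RAW R1: wait I4 write@24

I4 = (17, 18, 23, 24)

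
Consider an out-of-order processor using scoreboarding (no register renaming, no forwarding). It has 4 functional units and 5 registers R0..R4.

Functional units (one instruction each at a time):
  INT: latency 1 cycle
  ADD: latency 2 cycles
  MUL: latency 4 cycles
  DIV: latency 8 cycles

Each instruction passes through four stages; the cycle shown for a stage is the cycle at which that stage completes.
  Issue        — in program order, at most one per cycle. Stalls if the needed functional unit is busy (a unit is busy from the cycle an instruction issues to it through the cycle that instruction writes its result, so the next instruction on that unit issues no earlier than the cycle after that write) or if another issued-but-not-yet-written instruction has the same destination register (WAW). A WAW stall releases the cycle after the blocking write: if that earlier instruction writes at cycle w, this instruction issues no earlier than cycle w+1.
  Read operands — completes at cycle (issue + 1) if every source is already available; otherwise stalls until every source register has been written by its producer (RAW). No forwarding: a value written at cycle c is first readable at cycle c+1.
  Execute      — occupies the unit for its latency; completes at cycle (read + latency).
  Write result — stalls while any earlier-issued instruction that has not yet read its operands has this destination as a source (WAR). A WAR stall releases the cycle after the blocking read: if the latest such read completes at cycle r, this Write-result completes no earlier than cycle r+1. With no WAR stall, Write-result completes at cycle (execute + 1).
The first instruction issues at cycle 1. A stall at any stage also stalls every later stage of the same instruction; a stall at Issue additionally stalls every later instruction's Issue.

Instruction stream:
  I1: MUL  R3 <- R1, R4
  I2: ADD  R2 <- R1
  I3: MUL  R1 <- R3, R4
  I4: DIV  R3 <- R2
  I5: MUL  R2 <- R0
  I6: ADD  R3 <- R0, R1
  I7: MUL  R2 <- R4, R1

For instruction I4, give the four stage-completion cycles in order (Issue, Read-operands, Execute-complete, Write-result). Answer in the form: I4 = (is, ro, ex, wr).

I4 = (9, 10, 18, 19)

[1] I1→MUL
[2] I1 RO, I2→ADD
[3] I2 RO
[5] I2 EX
[6] I1 EX, I2 WR R2
[7] I1 WR R3
[8] I3→MUL
[9] I3 RO, I4→DIV
[10] I4 RO
[13] I3 EX
[14] I3 WR R1
[15] I5→MUL
[16] I5 RO
[18] I4 EX
[19] I4 WR R3
[20] I5 EX, I6→ADD
[21] I5 WR R2, I6 RO
[22] I7→MUL
[23] I6 EX, I7 RO
[24] I6 WR R3
[27] I7 EX
[28] I7 WR R2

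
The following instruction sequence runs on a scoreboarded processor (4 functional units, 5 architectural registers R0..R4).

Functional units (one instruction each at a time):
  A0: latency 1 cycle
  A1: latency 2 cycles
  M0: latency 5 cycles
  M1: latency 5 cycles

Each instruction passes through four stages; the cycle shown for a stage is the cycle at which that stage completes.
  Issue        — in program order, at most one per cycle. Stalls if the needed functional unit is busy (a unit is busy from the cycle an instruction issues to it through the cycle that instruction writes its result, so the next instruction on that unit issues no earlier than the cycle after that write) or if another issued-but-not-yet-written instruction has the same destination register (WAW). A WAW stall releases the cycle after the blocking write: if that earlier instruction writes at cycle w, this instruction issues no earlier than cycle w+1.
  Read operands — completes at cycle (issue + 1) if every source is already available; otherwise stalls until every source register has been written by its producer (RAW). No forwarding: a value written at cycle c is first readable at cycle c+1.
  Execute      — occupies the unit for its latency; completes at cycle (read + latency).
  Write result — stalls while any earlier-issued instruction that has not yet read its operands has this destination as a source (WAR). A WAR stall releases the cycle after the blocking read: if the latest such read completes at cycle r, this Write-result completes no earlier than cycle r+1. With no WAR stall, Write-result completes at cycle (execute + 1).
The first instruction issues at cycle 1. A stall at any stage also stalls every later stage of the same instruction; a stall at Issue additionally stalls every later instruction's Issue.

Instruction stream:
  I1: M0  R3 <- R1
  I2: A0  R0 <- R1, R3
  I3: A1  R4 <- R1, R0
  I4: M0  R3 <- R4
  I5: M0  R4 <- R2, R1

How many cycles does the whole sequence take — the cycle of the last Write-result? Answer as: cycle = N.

cycle = 30

t=1  I1→M0
t=2  I1 RO, I2→A0
t=3  I3→A1
t=7  I1 EX
t=8  I1 WR R3
t=9  I2 RO, I4→M0
t=10  I2 EX
t=11  I2 WR R0
t=12  I3 RO
t=14  I3 EX
t=15  I3 WR R4
t=16  I4 RO
t=21  I4 EX
t=22  I4 WR R3
t=23  I5→M0
t=24  I5 RO
t=29  I5 EX
t=30  I5 WR R4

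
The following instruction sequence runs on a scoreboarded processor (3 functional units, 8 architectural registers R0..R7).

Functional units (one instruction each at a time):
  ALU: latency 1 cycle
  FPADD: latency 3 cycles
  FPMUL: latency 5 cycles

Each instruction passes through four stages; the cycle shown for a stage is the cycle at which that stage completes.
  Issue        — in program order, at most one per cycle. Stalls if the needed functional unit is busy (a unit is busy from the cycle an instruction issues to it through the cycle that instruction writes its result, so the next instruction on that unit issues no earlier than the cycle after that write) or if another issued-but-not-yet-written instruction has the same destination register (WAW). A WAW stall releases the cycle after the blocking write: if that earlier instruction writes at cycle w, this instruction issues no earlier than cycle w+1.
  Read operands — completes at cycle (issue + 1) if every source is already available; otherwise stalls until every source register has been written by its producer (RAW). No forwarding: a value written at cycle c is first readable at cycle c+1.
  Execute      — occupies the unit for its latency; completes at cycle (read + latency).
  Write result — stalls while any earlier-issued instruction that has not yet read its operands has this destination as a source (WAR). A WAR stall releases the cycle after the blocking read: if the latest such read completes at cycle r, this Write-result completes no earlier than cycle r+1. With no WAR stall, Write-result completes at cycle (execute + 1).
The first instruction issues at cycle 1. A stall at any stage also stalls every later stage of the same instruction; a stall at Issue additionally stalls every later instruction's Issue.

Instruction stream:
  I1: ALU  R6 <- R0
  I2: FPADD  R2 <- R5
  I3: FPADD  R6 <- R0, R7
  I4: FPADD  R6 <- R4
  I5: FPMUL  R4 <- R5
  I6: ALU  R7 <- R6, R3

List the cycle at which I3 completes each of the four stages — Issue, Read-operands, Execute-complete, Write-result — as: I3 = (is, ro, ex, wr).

I3 = (8, 9, 12, 13)

cycle 1: I1→ALU
cycle 2: I1 RO | I2→FPADD
cycle 3: I1 EX | I2 RO
cycle 4: I1 WR R6
cycle 6: I2 EX
cycle 7: I2 WR R2
cycle 8: I3→FPADD
cycle 9: I3 RO
cycle 12: I3 EX
cycle 13: I3 WR R6
cycle 14: I4→FPADD
cycle 15: I4 RO | I5→FPMUL
cycle 16: I5 RO | I6→ALU
cycle 18: I4 EX
cycle 19: I4 WR R6
cycle 20: I6 RO
cycle 21: I5 EX | I6 EX
cycle 22: I5 WR R4 | I6 WR R7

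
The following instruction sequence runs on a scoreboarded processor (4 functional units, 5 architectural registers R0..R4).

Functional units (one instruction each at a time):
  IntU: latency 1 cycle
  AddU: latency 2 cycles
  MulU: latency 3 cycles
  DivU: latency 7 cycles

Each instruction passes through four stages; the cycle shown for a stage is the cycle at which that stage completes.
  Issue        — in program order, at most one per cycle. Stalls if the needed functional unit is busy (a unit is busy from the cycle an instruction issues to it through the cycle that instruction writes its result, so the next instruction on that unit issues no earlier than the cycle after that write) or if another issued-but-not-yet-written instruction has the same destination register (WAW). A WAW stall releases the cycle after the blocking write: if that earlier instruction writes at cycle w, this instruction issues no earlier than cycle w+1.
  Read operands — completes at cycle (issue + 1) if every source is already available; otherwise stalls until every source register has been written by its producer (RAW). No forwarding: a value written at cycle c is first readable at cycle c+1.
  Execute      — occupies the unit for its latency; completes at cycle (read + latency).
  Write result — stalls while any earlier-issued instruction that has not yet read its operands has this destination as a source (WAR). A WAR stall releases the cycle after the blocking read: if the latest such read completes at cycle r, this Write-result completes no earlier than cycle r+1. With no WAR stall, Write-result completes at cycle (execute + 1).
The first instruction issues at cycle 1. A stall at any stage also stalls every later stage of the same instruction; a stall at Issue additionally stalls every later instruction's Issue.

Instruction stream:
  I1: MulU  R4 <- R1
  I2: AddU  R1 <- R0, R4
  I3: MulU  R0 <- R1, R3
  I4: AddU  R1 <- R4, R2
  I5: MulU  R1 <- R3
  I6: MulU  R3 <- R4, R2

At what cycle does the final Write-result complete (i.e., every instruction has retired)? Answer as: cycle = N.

I1: IS=1 RO=2 EX=5 WR=6
I2: IS=2 RO=7 EX=9 WR=10  [RAW R4: wait I1 write@6]
I3: IS=7 RO=11 EX=14 WR=15  [struct: MulU busy until I1 writes@6; RAW R1: wait I2 write@10]
I4: IS=11 RO=12 EX=14 WR=15  [struct: AddU busy until I2 writes@10]
I5: IS=16 RO=17 EX=20 WR=21  [WAW R1: wait I4 write@15]
I6: IS=22 RO=23 EX=26 WR=27  [struct: MulU busy until I5 writes@21]

cycle = 27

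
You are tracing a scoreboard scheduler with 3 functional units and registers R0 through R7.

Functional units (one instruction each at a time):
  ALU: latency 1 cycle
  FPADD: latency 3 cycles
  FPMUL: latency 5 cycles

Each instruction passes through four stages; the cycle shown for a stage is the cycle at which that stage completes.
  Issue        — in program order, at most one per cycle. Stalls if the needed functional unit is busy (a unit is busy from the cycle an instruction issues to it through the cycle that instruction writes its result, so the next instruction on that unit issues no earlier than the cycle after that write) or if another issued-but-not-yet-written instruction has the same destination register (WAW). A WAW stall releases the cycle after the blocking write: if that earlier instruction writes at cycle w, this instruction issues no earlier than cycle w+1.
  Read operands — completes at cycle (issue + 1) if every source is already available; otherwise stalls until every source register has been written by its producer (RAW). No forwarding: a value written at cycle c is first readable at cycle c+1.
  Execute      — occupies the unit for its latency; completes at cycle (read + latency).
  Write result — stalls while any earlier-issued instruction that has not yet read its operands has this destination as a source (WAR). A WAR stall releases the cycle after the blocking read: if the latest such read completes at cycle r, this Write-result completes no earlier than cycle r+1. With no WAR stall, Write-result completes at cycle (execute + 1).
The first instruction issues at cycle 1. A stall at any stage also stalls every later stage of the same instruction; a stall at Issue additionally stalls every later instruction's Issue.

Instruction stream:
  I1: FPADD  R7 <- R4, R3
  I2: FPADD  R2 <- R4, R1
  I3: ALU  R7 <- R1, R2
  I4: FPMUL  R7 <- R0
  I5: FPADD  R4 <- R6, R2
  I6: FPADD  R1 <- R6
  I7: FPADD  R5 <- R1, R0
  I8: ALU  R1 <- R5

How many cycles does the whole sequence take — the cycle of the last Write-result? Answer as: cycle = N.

[I1] 1/2/5/6
[I2] 7/8/11/12  (struct: FPADD busy until I1 writes@6)
[I3] 8/13/14/15  (RAW R2: wait I2 write@12)
[I4] 16/17/22/23  (WAW R7: wait I3 write@15)
[I5] 17/18/21/22
[I6] 23/24/27/28  (struct: FPADD busy until I5 writes@22)
[I7] 29/30/33/34  (struct: FPADD busy until I6 writes@28)
[I8] 30/35/36/37  (RAW R5: wait I7 write@34)

cycle = 37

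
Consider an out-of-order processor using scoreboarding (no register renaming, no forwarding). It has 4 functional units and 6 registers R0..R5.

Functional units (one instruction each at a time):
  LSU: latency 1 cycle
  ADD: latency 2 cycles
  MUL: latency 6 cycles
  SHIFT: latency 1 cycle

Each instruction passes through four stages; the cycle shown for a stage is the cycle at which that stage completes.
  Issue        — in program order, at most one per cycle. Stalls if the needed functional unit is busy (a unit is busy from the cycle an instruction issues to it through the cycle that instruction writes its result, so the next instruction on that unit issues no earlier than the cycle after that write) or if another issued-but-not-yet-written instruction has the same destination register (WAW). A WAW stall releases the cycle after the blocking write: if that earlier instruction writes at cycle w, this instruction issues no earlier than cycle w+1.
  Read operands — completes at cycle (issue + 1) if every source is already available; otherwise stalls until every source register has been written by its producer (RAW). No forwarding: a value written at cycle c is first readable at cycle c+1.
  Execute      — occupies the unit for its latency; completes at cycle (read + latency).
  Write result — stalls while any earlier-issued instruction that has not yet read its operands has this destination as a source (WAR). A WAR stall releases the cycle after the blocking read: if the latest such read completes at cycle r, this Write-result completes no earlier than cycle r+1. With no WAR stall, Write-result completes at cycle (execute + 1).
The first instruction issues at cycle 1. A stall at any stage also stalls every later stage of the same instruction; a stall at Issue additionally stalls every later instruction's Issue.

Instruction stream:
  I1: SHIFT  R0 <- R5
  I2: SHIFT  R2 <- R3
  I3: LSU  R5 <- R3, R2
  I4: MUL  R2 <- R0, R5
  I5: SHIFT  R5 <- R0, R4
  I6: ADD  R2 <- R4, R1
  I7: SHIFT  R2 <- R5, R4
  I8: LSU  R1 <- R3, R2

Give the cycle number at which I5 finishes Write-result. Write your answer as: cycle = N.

cycle = 15

I1 -> (1, 2, 3, 4)
I2 -> (5, 6, 7, 8)  // struct: SHIFT busy until I1 writes@4
I3 -> (6, 9, 10, 11)  // RAW R2: wait I2 write@8
I4 -> (9, 12, 18, 19)  // WAW R2: wait I2 write@8, RAW R5: wait I3 write@11
I5 -> (12, 13, 14, 15)  // WAW R5: wait I3 write@11
I6 -> (20, 21, 23, 24)  // WAW R2: wait I4 write@19
I7 -> (25, 26, 27, 28)  // WAW R2: wait I6 write@24
I8 -> (26, 29, 30, 31)  // RAW R2: wait I7 write@28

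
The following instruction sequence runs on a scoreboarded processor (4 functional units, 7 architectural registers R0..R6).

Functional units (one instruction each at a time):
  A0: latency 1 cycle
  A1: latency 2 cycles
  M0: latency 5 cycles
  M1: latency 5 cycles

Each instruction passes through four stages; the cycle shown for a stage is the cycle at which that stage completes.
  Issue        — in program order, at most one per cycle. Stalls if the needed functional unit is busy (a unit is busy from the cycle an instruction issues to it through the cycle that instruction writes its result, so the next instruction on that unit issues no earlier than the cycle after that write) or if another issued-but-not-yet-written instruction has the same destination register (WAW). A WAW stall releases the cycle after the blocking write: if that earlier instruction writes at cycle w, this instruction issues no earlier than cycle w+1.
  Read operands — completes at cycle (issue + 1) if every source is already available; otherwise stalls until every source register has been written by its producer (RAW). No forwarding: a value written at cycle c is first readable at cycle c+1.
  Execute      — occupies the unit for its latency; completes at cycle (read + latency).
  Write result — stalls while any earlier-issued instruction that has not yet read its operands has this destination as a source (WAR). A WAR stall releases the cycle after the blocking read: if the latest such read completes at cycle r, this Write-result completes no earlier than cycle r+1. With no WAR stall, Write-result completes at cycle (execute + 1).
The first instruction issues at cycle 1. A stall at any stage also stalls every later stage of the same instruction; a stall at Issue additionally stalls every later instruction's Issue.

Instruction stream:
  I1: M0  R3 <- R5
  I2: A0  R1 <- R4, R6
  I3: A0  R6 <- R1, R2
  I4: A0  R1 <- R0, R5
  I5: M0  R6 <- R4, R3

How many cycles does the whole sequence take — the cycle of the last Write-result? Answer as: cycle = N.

c1: I1 dispatched to M0
c2: I1 operands ready | I2 dispatched to A0
c3: I2 operands ready
c4: I2 complete
c5: R1←I2
c6: I3 dispatched to A0
c7: I1 complete | I3 operands ready
c8: R3←I1 | I3 complete
c9: R6←I3
c10: I4 dispatched to A0
c11: I4 operands ready | I5 dispatched to M0
c12: I4 complete | I5 operands ready
c13: R1←I4
c17: I5 complete
c18: R6←I5

cycle = 18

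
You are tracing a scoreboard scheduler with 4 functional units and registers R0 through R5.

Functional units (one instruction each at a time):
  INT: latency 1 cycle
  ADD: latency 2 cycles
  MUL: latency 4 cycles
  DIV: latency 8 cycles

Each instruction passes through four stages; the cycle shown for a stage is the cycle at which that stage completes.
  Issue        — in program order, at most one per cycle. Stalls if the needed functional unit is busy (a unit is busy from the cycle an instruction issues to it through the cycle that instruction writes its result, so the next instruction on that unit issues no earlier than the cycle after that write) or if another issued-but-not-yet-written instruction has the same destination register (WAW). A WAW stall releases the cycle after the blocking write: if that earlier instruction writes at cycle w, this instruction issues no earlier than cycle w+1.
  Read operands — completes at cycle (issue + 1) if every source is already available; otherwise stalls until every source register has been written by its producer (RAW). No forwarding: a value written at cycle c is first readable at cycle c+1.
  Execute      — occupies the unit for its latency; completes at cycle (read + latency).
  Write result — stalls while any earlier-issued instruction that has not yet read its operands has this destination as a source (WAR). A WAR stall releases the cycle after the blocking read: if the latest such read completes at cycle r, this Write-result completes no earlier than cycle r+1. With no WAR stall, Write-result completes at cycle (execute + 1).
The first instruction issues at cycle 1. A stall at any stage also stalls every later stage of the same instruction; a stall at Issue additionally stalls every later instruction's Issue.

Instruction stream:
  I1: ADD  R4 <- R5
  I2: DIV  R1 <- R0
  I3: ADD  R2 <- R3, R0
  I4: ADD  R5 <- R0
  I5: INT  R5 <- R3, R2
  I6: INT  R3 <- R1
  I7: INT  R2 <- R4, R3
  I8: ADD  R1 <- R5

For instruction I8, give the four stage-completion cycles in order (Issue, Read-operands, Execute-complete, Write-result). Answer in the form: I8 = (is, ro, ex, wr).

I8 = (25, 26, 28, 29)

c1: I1 issues→ADD
c2: I1 reads; I2 issues→DIV
c3: I2 reads
c4: I1 exec-done
c5: I1 writes R4
c6: I3 issues→ADD
c7: I3 reads
c9: I3 exec-done
c10: I3 writes R2
c11: I2 exec-done; I4 issues→ADD
c12: I2 writes R1; I4 reads
c14: I4 exec-done
c15: I4 writes R5
c16: I5 issues→INT
c17: I5 reads
c18: I5 exec-done
c19: I5 writes R5
c20: I6 issues→INT
c21: I6 reads
c22: I6 exec-done
c23: I6 writes R3
c24: I7 issues→INT
c25: I7 reads; I8 issues→ADD
c26: I7 exec-done; I8 reads
c27: I7 writes R2
c28: I8 exec-done
c29: I8 writes R1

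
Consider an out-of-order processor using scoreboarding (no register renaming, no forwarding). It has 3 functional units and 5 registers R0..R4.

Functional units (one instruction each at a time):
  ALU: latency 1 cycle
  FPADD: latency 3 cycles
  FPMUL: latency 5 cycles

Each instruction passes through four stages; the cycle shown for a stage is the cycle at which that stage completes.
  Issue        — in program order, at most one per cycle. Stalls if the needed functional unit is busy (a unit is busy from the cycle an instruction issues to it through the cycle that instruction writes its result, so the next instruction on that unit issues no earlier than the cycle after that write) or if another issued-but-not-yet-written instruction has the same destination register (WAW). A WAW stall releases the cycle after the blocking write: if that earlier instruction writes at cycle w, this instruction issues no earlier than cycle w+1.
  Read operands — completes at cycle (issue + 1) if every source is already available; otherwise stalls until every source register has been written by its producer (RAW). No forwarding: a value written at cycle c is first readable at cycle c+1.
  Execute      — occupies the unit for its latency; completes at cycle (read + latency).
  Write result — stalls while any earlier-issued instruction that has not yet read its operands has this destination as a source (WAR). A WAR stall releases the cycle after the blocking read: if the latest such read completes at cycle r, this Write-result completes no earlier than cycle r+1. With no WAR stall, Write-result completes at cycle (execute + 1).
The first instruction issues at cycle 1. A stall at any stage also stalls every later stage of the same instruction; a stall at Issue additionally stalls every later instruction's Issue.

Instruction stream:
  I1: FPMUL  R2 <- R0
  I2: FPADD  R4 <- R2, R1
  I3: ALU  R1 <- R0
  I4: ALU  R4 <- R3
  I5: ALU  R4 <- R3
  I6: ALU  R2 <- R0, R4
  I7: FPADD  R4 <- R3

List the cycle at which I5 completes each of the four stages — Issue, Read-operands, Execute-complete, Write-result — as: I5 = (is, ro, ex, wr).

I5 = (18, 19, 20, 21)

[I1] 1/2/7/8
[I2] 2/9/12/13  (RAW R2: wait I1 write@8)
[I3] 3/4/5/10  (WAR R1: wait I2 read@9)
[I4] 14/15/16/17  (WAW R4: wait I2 write@13)
[I5] 18/19/20/21  (struct: ALU busy until I4 writes@17)
[I6] 22/23/24/25  (struct: ALU busy until I5 writes@21)
[I7] 23/24/27/28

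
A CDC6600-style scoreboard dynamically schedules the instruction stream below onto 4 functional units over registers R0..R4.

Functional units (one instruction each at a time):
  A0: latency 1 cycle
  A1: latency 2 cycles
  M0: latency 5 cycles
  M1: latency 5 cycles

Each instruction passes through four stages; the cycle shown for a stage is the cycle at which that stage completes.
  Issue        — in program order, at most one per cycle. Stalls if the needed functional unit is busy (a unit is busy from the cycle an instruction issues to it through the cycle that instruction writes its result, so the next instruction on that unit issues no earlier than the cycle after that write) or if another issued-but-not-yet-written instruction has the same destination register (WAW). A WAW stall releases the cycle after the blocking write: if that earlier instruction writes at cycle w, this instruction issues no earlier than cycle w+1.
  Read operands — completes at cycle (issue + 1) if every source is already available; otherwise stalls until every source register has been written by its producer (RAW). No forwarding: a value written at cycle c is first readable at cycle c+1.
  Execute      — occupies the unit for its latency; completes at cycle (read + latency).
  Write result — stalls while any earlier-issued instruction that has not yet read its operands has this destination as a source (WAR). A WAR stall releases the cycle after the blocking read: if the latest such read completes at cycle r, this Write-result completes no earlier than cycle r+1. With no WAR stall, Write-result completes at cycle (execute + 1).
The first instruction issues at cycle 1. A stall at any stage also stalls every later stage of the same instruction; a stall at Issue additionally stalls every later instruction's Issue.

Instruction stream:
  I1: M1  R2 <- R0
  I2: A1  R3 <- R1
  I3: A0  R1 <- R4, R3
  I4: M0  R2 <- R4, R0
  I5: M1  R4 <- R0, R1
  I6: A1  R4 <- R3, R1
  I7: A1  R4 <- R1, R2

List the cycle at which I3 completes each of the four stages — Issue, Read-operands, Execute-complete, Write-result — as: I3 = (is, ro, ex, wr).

I3 = (3, 7, 8, 9)

c1: issue I1 (M1)
c2: I1 read-ops; issue I2 (A1)
c3: I2 read-ops; issue I3 (A0)
c5: I2 finished on A1
c6: I2→R3
c7: I1 finished on M1; I3 read-ops
c8: I1→R2; I3 finished on A0
c9: I3→R1; issue I4 (M0)
c10: I4 read-ops; issue I5 (M1)
c11: I5 read-ops
c15: I4 finished on M0
c16: I4→R2; I5 finished on M1
c17: I5→R4
c18: issue I6 (A1)
c19: I6 read-ops
c21: I6 finished on A1
c22: I6→R4
c23: issue I7 (A1)
c24: I7 read-ops
c26: I7 finished on A1
c27: I7→R4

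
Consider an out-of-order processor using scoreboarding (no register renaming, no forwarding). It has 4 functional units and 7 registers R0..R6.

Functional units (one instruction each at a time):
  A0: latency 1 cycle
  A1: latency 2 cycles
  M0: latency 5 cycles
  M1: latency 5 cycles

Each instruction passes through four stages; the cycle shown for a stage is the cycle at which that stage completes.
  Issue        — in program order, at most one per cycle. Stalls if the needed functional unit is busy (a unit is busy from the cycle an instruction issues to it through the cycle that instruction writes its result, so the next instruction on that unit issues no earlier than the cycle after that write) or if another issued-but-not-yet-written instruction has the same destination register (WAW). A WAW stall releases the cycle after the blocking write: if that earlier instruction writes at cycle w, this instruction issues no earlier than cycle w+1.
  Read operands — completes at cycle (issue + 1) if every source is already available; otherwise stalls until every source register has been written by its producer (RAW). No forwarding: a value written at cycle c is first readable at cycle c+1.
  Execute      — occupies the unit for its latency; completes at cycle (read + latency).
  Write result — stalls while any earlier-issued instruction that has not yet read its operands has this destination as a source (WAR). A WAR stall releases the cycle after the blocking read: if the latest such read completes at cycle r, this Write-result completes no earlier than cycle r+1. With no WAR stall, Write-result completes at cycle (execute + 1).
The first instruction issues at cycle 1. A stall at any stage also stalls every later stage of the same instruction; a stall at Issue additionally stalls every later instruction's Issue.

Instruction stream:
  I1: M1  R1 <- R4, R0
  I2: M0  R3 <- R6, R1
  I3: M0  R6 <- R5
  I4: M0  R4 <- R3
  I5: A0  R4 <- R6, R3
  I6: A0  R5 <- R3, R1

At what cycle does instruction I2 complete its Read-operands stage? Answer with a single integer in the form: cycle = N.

cycle = 9

cycle 1: issue I1 (M1)
cycle 2: I1 read-ops, issue I2 (M0)
cycle 7: I1 finished on M1
cycle 8: I1→R1
cycle 9: I2 read-ops
cycle 14: I2 finished on M0
cycle 15: I2→R3
cycle 16: issue I3 (M0)
cycle 17: I3 read-ops
cycle 22: I3 finished on M0
cycle 23: I3→R6
cycle 24: issue I4 (M0)
cycle 25: I4 read-ops
cycle 30: I4 finished on M0
cycle 31: I4→R4
cycle 32: issue I5 (A0)
cycle 33: I5 read-ops
cycle 34: I5 finished on A0
cycle 35: I5→R4
cycle 36: issue I6 (A0)
cycle 37: I6 read-ops
cycle 38: I6 finished on A0
cycle 39: I6→R5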